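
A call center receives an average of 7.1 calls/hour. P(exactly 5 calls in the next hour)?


Poisson(λ=7.1): P(X=5) = e^(-λ)×λ^k/k!
= e^(-7.1) × 7.1^5 / 5!
≈ 0.0008251049233 × 18042.29351 / 120 ≈ 0.124057

P(X=5) ≈ 0.124057 ≈ 12.41%


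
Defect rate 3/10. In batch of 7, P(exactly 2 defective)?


Binomial: P(X=2) = C(7,2)×p^2×(1-p)^5
= 21 × 9/100 × 16807/100000 = 3176523/10000000

P(X=2) = 3176523/10000000 ≈ 31.77%


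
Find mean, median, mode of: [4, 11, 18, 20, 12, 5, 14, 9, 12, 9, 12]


Sorted: [4, 5, 9, 9, 11, 12, 12, 12, 14, 18, 20]
Mean = 126/11
Median = 12
Freq: {4: 1, 11: 1, 18: 1, 20: 1, 12: 3, 5: 1, 14: 1, 9: 2}
Mode: [12]

Mean=126/11, Median=12, Mode=12


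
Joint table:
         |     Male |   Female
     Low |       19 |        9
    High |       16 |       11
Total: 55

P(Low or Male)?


P(Low∨Male) = P(Low) + P(Male) - P(Low∧Male)
= (28 + 35 - 19)/55 = 44/55 = 4/5

P = 4/5 ≈ 80.00%


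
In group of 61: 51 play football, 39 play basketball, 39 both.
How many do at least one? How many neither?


|A∪B| = 51+39-39 = 51
Neither = 61-51 = 10

At least one: 51; Neither: 10


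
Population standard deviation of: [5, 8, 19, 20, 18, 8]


Mean = 78/6 = 13
  (5-13)²=64
  (8-13)²=25
  (19-13)²=36
  (20-13)²=49
  (18-13)²=25
  (8-13)²=25
Σ(x-μ)² = 224
σ² = 224/6 = 112/3

σ = √(112/3) ≈ 6.1101


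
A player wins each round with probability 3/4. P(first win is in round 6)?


Geometric: P(X=6) = (1-p)^(k-1)×p = (1/4)^5×3/4 = 3/4096

P(X=6) = 3/4096 ≈ 0.07%


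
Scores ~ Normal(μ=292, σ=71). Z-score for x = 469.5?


z = (x - μ)/σ = (469.5 - 292)/71 = 2.5

z = 2.5


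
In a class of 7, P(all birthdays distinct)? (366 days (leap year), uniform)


P(all different) = Π(366-i)/366 for i=0..6
= (366/366)×(365/366)×...×(360/366)
= 0.943914

P ≈ 0.9439 ≈ 94.39%


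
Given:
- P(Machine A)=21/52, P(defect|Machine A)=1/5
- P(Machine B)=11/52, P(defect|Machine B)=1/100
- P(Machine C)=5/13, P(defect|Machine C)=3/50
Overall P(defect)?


P(B) = Σ P(B|Aᵢ)×P(Aᵢ)
  1/5×21/52 = 21/260
  1/100×11/52 = 11/5200
  3/50×5/13 = 3/130
Sum = 551/5200

P(defect) = 551/5200 ≈ 10.60%


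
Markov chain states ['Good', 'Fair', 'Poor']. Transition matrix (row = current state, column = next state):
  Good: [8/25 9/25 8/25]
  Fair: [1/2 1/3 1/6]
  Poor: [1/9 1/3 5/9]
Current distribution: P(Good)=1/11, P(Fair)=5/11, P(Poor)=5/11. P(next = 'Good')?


P(next=Good) = Σᵢ P(now=i)×P(i→Good)
= 1/11×8/25 + 5/11×1/2 + 5/11×1/9
= 8/275 + 5/22 + 5/99 = 1519/4950

P = 1519/4950 ≈ 0.3069


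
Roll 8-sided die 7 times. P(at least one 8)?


P(no 8)^7 = (7/8)^7 = 823543/2097152
P(≥1) = 1 - 823543/2097152 = 1273609/2097152

P = 1273609/2097152 ≈ 60.73%


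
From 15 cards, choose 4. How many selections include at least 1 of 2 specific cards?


Complement: C(15,4) - C(13,4) = 1365 - 715 = 650

650


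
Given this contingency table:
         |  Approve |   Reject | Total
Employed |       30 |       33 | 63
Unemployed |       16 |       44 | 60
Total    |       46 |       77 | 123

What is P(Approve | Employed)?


P(Approve | Employed) = 30/(30+33) = 30/63 = 10/21

P(Approve|Employed) = 10/21 ≈ 47.62%


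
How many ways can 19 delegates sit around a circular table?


Circular arrangements of 19 distinct objects: fix one position to break rotational symmetry.
(n-1)! = 18! = 6402373705728000

6402373705728000


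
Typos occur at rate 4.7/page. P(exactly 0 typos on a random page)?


Poisson(λ=4.7): P(X=0) = e^(-λ)×λ^k/k!
= e^(-4.7) × 4.7^0 / 0!
≈ 0.009095277102 × 1 / 1 ≈ 0.009095

P(X=0) ≈ 0.009095 ≈ 0.91%


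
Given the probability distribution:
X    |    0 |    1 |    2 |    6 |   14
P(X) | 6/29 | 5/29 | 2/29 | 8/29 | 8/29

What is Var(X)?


E[X] = 169/29
E[X²] = 1869/29
Var(X) = E[X²] - (E[X])² = 1869/29 - 28561/841 = 25640/841

Var(X) = 25640/841 ≈ 30.4875


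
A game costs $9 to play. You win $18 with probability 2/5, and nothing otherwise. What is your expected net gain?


E[gain] = (18-9)×2/5 + (-9)×3/5
= 18/5 - 27/5 = -9/5

Expected net gain = $-9/5 ≈ $-1.80


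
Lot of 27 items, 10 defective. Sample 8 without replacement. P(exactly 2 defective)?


Hypergeometric: C(10,2)×C(17,6)/C(27,8)
= 45×12376/2220075 = 952/3795

P(X=2) = 952/3795 ≈ 25.09%


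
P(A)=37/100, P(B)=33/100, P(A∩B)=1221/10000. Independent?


P(A)×P(B) = 1221/10000
P(A∩B) = 1221/10000
Equal ✓ → Independent

Yes, independent


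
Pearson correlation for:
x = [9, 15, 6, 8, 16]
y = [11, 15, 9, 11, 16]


n=5, Σx=54, Σy=62, Σxy=722, Σx²=662, Σy²=804
r = (5×722 - 54×62)/√((5×662 - 54²)(5×804 - 62²))
= 262/√(394×176) = 262/√69344 ≈ 262/263.3325 ≈ 0.9949

r ≈ 0.9949


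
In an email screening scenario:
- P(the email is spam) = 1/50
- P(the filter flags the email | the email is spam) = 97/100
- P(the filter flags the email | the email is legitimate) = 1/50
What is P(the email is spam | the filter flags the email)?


Using Bayes' theorem:
P(A|B) = P(B|A)·P(A) / P(B)

P(the filter flags the email) = 97/100 × 1/50 + 1/50 × 49/50
= 97/5000 + 49/2500 = 39/1000

P(the email is spam|the filter flags the email) = (97/5000) / (39/1000) = 97/195

P(the email is spam|the filter flags the email) = 97/195 ≈ 49.74%


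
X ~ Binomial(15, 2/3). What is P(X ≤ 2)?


P(X ≤ 2) = Σ P(X=i) for i=0..2
P(X=0) = 1/14348907
P(X=1) = 10/4782969
P(X=2) = 140/4782969
Sum = 451/14348907

P(X ≤ 2) = 451/14348907 ≈ 0.00%


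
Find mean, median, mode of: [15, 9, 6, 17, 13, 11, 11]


Sorted: [6, 9, 11, 11, 13, 15, 17]
Mean = 82/7
Median = 11
Freq: {15: 1, 9: 1, 6: 1, 17: 1, 13: 1, 11: 2}
Mode: [11]

Mean=82/7, Median=11, Mode=11


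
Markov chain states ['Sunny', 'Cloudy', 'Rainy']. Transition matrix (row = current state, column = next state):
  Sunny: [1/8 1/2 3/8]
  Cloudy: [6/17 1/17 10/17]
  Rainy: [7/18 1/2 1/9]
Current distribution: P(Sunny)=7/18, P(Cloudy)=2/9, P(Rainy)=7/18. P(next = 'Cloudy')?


P(next=Cloudy) = Σᵢ P(now=i)×P(i→Cloudy)
= 7/18×1/2 + 2/9×1/17 + 7/18×1/2
= 7/36 + 2/153 + 7/36 = 41/102

P = 41/102 ≈ 0.4020


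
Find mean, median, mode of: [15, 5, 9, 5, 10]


Sorted: [5, 5, 9, 10, 15]
Mean = 44/5
Median = 9
Freq: {15: 1, 5: 2, 9: 1, 10: 1}
Mode: [5]

Mean=44/5, Median=9, Mode=5


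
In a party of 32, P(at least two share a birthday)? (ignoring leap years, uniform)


P(all different) = Π(365-i)/365 for i=0..31
= 0.246652
P(match) = 1 - 0.246652 = 0.753348

P ≈ 0.7533 ≈ 75.33%


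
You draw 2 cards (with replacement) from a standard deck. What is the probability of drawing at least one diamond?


P(not a diamond) = 39/52 = 3/4
P(none in 2 draws) = (3/4)^2 = 9/16
P(≥1 diamond) = 1 - 9/16 = 7/16

P = 7/16 ≈ 43.75%


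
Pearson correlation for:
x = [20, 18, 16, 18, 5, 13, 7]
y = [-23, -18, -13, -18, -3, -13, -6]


n=7, Σx=97, Σy=-94, Σxy=-1542, Σx²=1547, Σy²=1560
r = (7×(-1542) - 97×(-94))/√((7×1547 - 97²)(7×1560 - (-94)²))
= -1676/√(1420×2084) = -1676/√2959280 ≈ -1676/1720.2558 ≈ -0.9743

r ≈ -0.9743


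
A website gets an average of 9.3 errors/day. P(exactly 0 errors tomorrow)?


Poisson(λ=9.3): P(X=0) = e^(-λ)×λ^k/k!
= e^(-9.3) × 9.3^0 / 0!
≈ 9.142423148e-05 × 1 / 1 ≈ 0.000091

P(X=0) ≈ 0.000091 ≈ 0.01%


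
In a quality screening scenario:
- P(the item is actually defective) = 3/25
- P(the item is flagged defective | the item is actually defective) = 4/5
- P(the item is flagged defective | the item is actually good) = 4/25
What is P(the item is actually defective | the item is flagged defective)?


Using Bayes' theorem:
P(A|B) = P(B|A)·P(A) / P(B)

P(the item is flagged defective) = 4/5 × 3/25 + 4/25 × 22/25
= 12/125 + 88/625 = 148/625

P(the item is actually defective|the item is flagged defective) = (12/125) / (148/625) = 15/37

P(the item is actually defective|the item is flagged defective) = 15/37 ≈ 40.54%


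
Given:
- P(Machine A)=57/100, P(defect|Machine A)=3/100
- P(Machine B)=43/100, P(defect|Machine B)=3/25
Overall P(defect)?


P(B) = Σ P(B|Aᵢ)×P(Aᵢ)
  3/100×57/100 = 171/10000
  3/25×43/100 = 129/2500
Sum = 687/10000

P(defect) = 687/10000 ≈ 6.87%


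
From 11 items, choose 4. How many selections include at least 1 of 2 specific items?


Complement: C(11,4) - C(9,4) = 330 - 126 = 204

204


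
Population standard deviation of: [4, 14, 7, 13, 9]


Mean = 47/5
  (4-47/5)²=729/25
  (14-47/5)²=529/25
  (7-47/5)²=144/25
  (13-47/5)²=324/25
  (9-47/5)²=4/25
Σ(x-μ)² = 346/5
σ² = (346/5)/5 = 346/25

σ = √(346/25) ≈ 3.7202


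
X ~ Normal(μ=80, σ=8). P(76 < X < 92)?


z₁=(76-80)/8=-0.5, z₂=(92-80)/8=1.5
P = Φ(1.5) - Φ(-0.5) = 0.933193 - 0.308538 = 0.624655 ≈ 0.6247

P(76 < X < 92) ≈ 0.6247


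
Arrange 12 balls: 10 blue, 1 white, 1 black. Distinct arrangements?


12!/(10!×1!×1!) = 132

132


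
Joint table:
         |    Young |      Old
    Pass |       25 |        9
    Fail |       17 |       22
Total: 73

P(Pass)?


P(Pass) = (25+9)/73 = 34/73

P(Pass) = 34/73 ≈ 46.58%


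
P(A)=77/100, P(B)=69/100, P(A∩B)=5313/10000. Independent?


P(A)×P(B) = 5313/10000
P(A∩B) = 5313/10000
Equal ✓ → Independent

Yes, independent


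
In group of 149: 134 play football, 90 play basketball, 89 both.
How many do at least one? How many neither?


|A∪B| = 134+90-89 = 135
Neither = 149-135 = 14

At least one: 135; Neither: 14


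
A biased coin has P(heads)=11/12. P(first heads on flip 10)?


Geometric: P(X=10) = (1-p)^(k-1)×p = (1/12)^9×11/12 = 11/61917364224

P(X=10) = 11/61917364224 ≈ 0.00%


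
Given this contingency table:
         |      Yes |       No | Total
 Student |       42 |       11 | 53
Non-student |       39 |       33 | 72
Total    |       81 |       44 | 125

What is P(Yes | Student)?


P(Yes | Student) = 42/(42+11) = 42/53

P(Yes|Student) = 42/53 ≈ 79.25%


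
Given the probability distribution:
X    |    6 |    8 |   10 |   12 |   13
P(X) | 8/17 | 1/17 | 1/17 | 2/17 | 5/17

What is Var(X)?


E[X] = 155/17
E[X²] = 1585/17
Var(X) = E[X²] - (E[X])² = 1585/17 - 24025/289 = 2920/289

Var(X) = 2920/289 ≈ 10.1038


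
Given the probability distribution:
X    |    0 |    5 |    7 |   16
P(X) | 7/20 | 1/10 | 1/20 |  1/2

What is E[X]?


E[X] = Σ x·P(X=x)
= (0)×(7/20) + (5)×(1/10) + (7)×(1/20) + (16)×(1/2)
= 177/20

E[X] = 177/20


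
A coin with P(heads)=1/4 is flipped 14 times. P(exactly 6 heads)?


Binomial: P(X=6) = C(14,6)×p^6×(1-p)^8
= 3003 × 1/4096 × 6561/65536 = 19702683/268435456

P(X=6) = 19702683/268435456 ≈ 7.34%


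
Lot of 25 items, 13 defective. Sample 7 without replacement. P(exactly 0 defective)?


Hypergeometric: C(13,0)×C(12,7)/C(25,7)
= 1×792/480700 = 18/10925

P(X=0) = 18/10925 ≈ 0.16%


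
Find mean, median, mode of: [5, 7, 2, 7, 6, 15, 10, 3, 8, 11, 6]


Sorted: [2, 3, 5, 6, 6, 7, 7, 8, 10, 11, 15]
Mean = 80/11
Median = 7
Freq: {5: 1, 7: 2, 2: 1, 6: 2, 15: 1, 10: 1, 3: 1, 8: 1, 11: 1}
Mode: [6, 7]

Mean=80/11, Median=7, Mode=[6, 7]


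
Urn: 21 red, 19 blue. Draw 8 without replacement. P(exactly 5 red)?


Hypergeometric: C(21,5)×C(19,3)/C(40,8)
= 20349×969/76904685 = 6783/26455

P(X=5) = 6783/26455 ≈ 25.64%


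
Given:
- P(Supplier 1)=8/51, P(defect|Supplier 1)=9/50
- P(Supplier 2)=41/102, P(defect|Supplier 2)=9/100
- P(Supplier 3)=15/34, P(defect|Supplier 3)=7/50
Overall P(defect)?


P(B) = Σ P(B|Aᵢ)×P(Aᵢ)
  9/50×8/51 = 12/425
  9/100×41/102 = 123/3400
  7/50×15/34 = 21/340
Sum = 429/3400

P(defect) = 429/3400 ≈ 12.62%


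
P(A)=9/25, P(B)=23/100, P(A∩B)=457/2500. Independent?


P(A)×P(B) = 207/2500
P(A∩B) = 457/2500
Not equal → NOT independent

No, not independent


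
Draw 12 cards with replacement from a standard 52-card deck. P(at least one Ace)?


P(not a Ace) = 48/52 = 12/13
P(none in 12 draws) = (12/13)^12 = 8916100448256/23298085122481
P(≥1 Ace) = 1 - 8916100448256/23298085122481 = 14381984674225/23298085122481

P = 14381984674225/23298085122481 ≈ 61.73%


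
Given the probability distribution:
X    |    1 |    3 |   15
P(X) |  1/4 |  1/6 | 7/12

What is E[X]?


E[X] = Σ x·P(X=x)
= (1)×(1/4) + (3)×(1/6) + (15)×(7/12)
= 19/2

E[X] = 19/2


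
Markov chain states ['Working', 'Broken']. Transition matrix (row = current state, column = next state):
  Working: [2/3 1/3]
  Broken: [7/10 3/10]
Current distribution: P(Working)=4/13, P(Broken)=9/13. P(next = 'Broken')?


P(next=Broken) = Σᵢ P(now=i)×P(i→Broken)
= 4/13×1/3 + 9/13×3/10
= 4/39 + 27/130 = 121/390

P = 121/390 ≈ 0.3103


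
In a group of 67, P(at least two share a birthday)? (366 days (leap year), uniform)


P(all different) = Π(366-i)/366 for i=0..66
= 0.001590
P(match) = 1 - 0.001590 = 0.998410

P ≈ 0.9984 ≈ 99.84%


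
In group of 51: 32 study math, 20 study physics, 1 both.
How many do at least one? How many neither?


|A∪B| = 32+20-1 = 51
Neither = 51-51 = 0

At least one: 51; Neither: 0


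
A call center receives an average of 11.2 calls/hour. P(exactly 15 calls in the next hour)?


Poisson(λ=11.2): P(X=15) = e^(-λ)×λ^k/k!
= e^(-11.2) × 11.2^15 / 15!
≈ 1.367419607e-05 × 5.47356575926e+15 / 1307674368000 ≈ 0.057236

P(X=15) ≈ 0.057236 ≈ 5.72%


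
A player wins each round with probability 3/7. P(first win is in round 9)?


Geometric: P(X=9) = (1-p)^(k-1)×p = (4/7)^8×3/7 = 196608/40353607

P(X=9) = 196608/40353607 ≈ 0.49%


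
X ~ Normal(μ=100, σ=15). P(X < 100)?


z = (100-100)/15 = 0.0
P(Z < 0.0) = 0.5000

P(X < 100) ≈ 0.5000


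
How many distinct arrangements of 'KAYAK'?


Letters: 5, freq: {'K': 2, 'A': 2, 'Y': 1}
5!/(2!×2!×1!) = 120/4 = 30

30


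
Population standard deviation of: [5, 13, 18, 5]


Mean = 41/4
  (5-41/4)²=441/16
  (13-41/4)²=121/16
  (18-41/4)²=961/16
  (5-41/4)²=441/16
Σ(x-μ)² = 491/4
σ² = (491/4)/4 = 491/16

σ = √(491/16) ≈ 5.5396


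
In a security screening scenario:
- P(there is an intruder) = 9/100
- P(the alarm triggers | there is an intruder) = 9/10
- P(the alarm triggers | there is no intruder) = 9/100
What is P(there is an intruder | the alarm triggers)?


Using Bayes' theorem:
P(A|B) = P(B|A)·P(A) / P(B)

P(the alarm triggers) = 9/10 × 9/100 + 9/100 × 91/100
= 81/1000 + 819/10000 = 1629/10000

P(there is an intruder|the alarm triggers) = (81/1000) / (1629/10000) = 90/181

P(there is an intruder|the alarm triggers) = 90/181 ≈ 49.72%


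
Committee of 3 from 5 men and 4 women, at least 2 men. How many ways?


Count by #men:
  2M,1W: C(5,2)×C(4,1)=40
  3M,0W: C(5,3)×C(4,0)=10
Total = 50

50


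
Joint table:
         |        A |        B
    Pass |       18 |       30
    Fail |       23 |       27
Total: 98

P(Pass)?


P(Pass) = (18+30)/98 = 48/98 = 24/49

P(Pass) = 24/49 ≈ 48.98%


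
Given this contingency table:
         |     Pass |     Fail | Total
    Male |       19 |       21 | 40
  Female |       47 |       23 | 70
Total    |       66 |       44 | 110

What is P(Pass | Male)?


P(Pass | Male) = 19/(19+21) = 19/40

P(Pass|Male) = 19/40 ≈ 47.50%


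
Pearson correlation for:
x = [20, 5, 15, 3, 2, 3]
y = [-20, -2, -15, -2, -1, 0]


n=6, Σx=48, Σy=-40, Σxy=-643, Σx²=672, Σy²=634
r = (6×(-643) - 48×(-40))/√((6×672 - 48²)(6×634 - (-40)²))
= -1938/√(1728×2204) = -1938/√3808512 ≈ -1938/1951.5409 ≈ -0.9931

r ≈ -0.9931


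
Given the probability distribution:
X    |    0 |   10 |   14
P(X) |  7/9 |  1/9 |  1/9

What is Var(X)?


E[X] = 8/3
E[X²] = 296/9
Var(X) = E[X²] - (E[X])² = 296/9 - 64/9 = 232/9

Var(X) = 232/9 ≈ 25.7778


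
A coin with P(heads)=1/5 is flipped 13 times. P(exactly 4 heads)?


Binomial: P(X=4) = C(13,4)×p^4×(1-p)^9
= 715 × 1/625 × 262144/1953125 = 37486592/244140625

P(X=4) = 37486592/244140625 ≈ 15.35%


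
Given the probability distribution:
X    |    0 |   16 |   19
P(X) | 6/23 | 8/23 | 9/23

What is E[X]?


E[X] = Σ x·P(X=x)
= (0)×(6/23) + (16)×(8/23) + (19)×(9/23)
= 13

E[X] = 13


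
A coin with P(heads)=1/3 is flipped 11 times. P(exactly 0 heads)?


Binomial: P(X=0) = C(11,0)×p^0×(1-p)^11
= 1 × 1 × 2048/177147 = 2048/177147

P(X=0) = 2048/177147 ≈ 1.16%


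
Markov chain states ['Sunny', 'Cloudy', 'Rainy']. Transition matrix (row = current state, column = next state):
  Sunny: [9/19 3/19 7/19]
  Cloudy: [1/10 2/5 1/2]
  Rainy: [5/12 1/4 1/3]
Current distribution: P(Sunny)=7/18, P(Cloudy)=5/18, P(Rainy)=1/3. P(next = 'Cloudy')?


P(next=Cloudy) = Σᵢ P(now=i)×P(i→Cloudy)
= 7/18×3/19 + 5/18×2/5 + 1/3×1/4
= 7/114 + 1/9 + 1/12 = 175/684

P = 175/684 ≈ 0.2558


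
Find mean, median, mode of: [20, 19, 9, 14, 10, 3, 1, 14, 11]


Sorted: [1, 3, 9, 10, 11, 14, 14, 19, 20]
Mean = 101/9
Median = 11
Freq: {20: 1, 19: 1, 9: 1, 14: 2, 10: 1, 3: 1, 1: 1, 11: 1}
Mode: [14]

Mean=101/9, Median=11, Mode=14


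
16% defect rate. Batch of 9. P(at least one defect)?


P(all good) = (21/25)^9 = 794280046581/3814697265625
P(≥1 defect) = 3020417219044/3814697265625

P = 3020417219044/3814697265625 ≈ 79.18%


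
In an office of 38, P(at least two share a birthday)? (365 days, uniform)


P(all different) = Π(365-i)/365 for i=0..37
= 0.135932
P(match) = 1 - 0.135932 = 0.864068

P ≈ 0.8641 ≈ 86.41%


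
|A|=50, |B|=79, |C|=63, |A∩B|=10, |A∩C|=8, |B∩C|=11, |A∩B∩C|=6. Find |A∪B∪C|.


|A∪B∪C| = 50+79+63-10-8-11+6 = 169

|A∪B∪C| = 169


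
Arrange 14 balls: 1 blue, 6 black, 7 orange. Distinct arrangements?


14!/(1!×6!×7!) = 24024

24024


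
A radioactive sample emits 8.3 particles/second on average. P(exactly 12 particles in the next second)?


Poisson(λ=8.3): P(X=12) = e^(-λ)×λ^k/k!
= e^(-8.3) × 8.3^12 / 12!
≈ 0.0002485168271 × 106890007739 / 479001600 ≈ 0.055457

P(X=12) ≈ 0.055457 ≈ 5.55%


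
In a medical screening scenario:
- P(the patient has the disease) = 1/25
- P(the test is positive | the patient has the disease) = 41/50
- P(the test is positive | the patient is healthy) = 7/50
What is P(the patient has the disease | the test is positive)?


Using Bayes' theorem:
P(A|B) = P(B|A)·P(A) / P(B)

P(the test is positive) = 41/50 × 1/25 + 7/50 × 24/25
= 41/1250 + 84/625 = 209/1250

P(the patient has the disease|the test is positive) = (41/1250) / (209/1250) = 41/209

P(the patient has the disease|the test is positive) = 41/209 ≈ 19.62%


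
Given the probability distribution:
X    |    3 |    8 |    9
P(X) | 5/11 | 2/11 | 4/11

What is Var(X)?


E[X] = 67/11
E[X²] = 497/11
Var(X) = E[X²] - (E[X])² = 497/11 - 4489/121 = 978/121

Var(X) = 978/121 ≈ 8.0826


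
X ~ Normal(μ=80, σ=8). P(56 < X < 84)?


z₁=(56-80)/8=-3.0, z₂=(84-80)/8=0.5
P = Φ(0.5) - Φ(-3.0) = 0.691462 - 0.001350 = 0.690112 ≈ 0.6901

P(56 < X < 84) ≈ 0.6901


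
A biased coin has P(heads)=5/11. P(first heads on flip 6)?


Geometric: P(X=6) = (1-p)^(k-1)×p = (6/11)^5×5/11 = 38880/1771561

P(X=6) = 38880/1771561 ≈ 2.19%


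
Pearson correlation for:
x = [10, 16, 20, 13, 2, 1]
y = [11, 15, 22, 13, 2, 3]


n=6, Σx=62, Σy=66, Σxy=966, Σx²=930, Σy²=1012
r = (6×966 - 62×66)/√((6×930 - 62²)(6×1012 - 66²))
= 1704/√(1736×1716) = 1704/√2978976 ≈ 1704/1725.9710 ≈ 0.9873

r ≈ 0.9873


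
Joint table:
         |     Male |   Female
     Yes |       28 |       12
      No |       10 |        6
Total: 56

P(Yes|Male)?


P(Yes|Male) = 28/(28+10) = 28/38 = 14/19

P = 14/19 ≈ 73.68%


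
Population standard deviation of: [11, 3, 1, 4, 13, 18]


Mean = 50/6 = 25/3
  (11-25/3)²=64/9
  (3-25/3)²=256/9
  (1-25/3)²=484/9
  (4-25/3)²=169/9
  (13-25/3)²=196/9
  (18-25/3)²=841/9
Σ(x-μ)² = 670/3
σ² = (670/3)/6 = 335/9

σ = √(335/9) ≈ 6.1010


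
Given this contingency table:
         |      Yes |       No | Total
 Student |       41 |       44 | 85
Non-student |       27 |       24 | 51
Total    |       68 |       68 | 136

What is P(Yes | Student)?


P(Yes | Student) = 41/(41+44) = 41/85

P(Yes|Student) = 41/85 ≈ 48.24%


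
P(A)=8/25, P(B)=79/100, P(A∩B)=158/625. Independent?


P(A)×P(B) = 158/625
P(A∩B) = 158/625
Equal ✓ → Independent

Yes, independent


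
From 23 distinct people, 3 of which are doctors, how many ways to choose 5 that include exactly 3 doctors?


Choose 3 of the 3 doctors and 2 of the other 20 people:
C(3,3)×C(20,2) = 1×190 = 190

190


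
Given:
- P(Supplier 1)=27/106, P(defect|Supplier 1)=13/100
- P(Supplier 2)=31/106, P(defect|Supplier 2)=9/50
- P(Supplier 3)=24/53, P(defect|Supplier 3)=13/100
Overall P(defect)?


P(B) = Σ P(B|Aᵢ)×P(Aᵢ)
  13/100×27/106 = 351/10600
  9/50×31/106 = 279/5300
  13/100×24/53 = 78/1325
Sum = 1533/10600

P(defect) = 1533/10600 ≈ 14.46%


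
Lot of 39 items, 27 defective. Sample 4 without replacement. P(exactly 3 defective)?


Hypergeometric: C(27,3)×C(12,1)/C(39,4)
= 2925×12/82251 = 300/703

P(X=3) = 300/703 ≈ 42.67%


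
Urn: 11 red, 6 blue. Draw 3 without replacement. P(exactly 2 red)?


Hypergeometric: C(11,2)×C(6,1)/C(17,3)
= 55×6/680 = 33/68

P(X=2) = 33/68 ≈ 48.53%


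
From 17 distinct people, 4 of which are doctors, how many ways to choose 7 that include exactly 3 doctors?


Choose 3 of the 4 doctors and 4 of the other 13 people:
C(4,3)×C(13,4) = 4×715 = 2860

2860


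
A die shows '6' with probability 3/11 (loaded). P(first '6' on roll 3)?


Geometric: P(X=3) = (1-p)^(k-1)×p = (8/11)^2×3/11 = 192/1331

P(X=3) = 192/1331 ≈ 14.43%


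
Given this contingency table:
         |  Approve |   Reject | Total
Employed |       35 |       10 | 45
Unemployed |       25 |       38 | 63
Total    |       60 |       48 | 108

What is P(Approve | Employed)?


P(Approve | Employed) = 35/(35+10) = 35/45 = 7/9

P(Approve|Employed) = 7/9 ≈ 77.78%


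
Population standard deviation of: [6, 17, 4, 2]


Mean = 29/4
  (6-29/4)²=25/16
  (17-29/4)²=1521/16
  (4-29/4)²=169/16
  (2-29/4)²=441/16
Σ(x-μ)² = 539/4
σ² = (539/4)/4 = 539/16

σ = √(539/16) ≈ 5.8041


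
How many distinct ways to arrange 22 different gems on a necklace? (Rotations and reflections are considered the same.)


Free circular arrangements: rotations and reflections both identified.
(n-1)!/2 = 21!/2 = 51090942171709440000/2 = 25545471085854720000

25545471085854720000


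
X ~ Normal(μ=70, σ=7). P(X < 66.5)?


z = (66.5-70)/7 = -0.5
P(Z < -0.5) = 0.3085

P(X < 66.5) ≈ 0.3085


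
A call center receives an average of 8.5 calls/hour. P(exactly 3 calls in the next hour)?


Poisson(λ=8.5): P(X=3) = e^(-λ)×λ^k/k!
= e^(-8.5) × 8.5^3 / 3!
≈ 0.000203468369 × 614.125 / 6 ≈ 0.020826

P(X=3) ≈ 0.020826 ≈ 2.08%


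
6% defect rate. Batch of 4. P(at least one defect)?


P(all good) = (47/50)^4 = 4879681/6250000
P(≥1 defect) = 1370319/6250000

P = 1370319/6250000 ≈ 21.93%


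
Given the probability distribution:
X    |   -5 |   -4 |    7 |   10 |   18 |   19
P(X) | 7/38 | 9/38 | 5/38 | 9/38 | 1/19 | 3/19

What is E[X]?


E[X] = Σ x·P(X=x)
= (-5)×(7/38) + (-4)×(9/38) + (7)×(5/38) + (10)×(9/38) + (18)×(1/19) + (19)×(3/19)
= 102/19

E[X] = 102/19


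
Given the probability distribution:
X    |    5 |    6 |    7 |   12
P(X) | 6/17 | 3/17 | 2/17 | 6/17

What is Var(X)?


E[X] = 134/17
E[X²] = 1220/17
Var(X) = E[X²] - (E[X])² = 1220/17 - 17956/289 = 2784/289

Var(X) = 2784/289 ≈ 9.6332


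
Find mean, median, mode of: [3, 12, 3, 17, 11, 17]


Sorted: [3, 3, 11, 12, 17, 17]
Mean = 63/6 = 21/2
Median = 23/2
Freq: {3: 2, 12: 1, 17: 2, 11: 1}
Mode: [3, 17]

Mean=21/2, Median=23/2, Mode=[3, 17]


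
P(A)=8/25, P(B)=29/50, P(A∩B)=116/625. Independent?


P(A)×P(B) = 116/625
P(A∩B) = 116/625
Equal ✓ → Independent

Yes, independent


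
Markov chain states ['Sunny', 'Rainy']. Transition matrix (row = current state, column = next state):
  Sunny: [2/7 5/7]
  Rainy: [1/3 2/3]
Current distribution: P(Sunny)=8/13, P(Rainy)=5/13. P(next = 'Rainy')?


P(next=Rainy) = Σᵢ P(now=i)×P(i→Rainy)
= 8/13×5/7 + 5/13×2/3
= 40/91 + 10/39 = 190/273

P = 190/273 ≈ 0.6960


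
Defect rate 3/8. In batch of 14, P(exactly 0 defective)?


Binomial: P(X=0) = C(14,0)×p^0×(1-p)^14
= 1 × 1 × 6103515625/4398046511104 = 6103515625/4398046511104

P(X=0) = 6103515625/4398046511104 ≈ 0.14%


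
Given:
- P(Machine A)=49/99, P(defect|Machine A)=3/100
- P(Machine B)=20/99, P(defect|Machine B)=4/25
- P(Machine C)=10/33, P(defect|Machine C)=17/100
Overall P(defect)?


P(B) = Σ P(B|Aᵢ)×P(Aᵢ)
  3/100×49/99 = 49/3300
  4/25×20/99 = 16/495
  17/100×10/33 = 17/330
Sum = 977/9900

P(defect) = 977/9900 ≈ 9.87%


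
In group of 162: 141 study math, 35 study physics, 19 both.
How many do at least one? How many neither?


|A∪B| = 141+35-19 = 157
Neither = 162-157 = 5

At least one: 157; Neither: 5


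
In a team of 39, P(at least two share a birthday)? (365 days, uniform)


P(all different) = Π(365-i)/365 for i=0..38
= 0.121780
P(match) = 1 - 0.121780 = 0.878220

P ≈ 0.8782 ≈ 87.82%


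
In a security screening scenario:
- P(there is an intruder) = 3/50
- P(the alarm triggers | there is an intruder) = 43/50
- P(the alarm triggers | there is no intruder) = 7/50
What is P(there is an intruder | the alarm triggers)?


Using Bayes' theorem:
P(A|B) = P(B|A)·P(A) / P(B)

P(the alarm triggers) = 43/50 × 3/50 + 7/50 × 47/50
= 129/2500 + 329/2500 = 229/1250

P(there is an intruder|the alarm triggers) = (129/2500) / (229/1250) = 129/458

P(there is an intruder|the alarm triggers) = 129/458 ≈ 28.17%


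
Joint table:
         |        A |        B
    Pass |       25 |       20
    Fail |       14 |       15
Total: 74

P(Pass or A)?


P(Pass∨A) = P(Pass) + P(A) - P(Pass∧A)
= (45 + 39 - 25)/74 = 59/74

P = 59/74 ≈ 79.73%


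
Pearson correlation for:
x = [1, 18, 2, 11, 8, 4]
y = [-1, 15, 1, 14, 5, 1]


n=6, Σx=44, Σy=35, Σxy=469, Σx²=530, Σy²=449
r = (6×469 - 44×35)/√((6×530 - 44²)(6×449 - 35²))
= 1274/√(1244×1469) = 1274/√1827436 ≈ 1274/1351.8269 ≈ 0.9424

r ≈ 0.9424


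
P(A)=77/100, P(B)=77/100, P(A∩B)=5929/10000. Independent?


P(A)×P(B) = 5929/10000
P(A∩B) = 5929/10000
Equal ✓ → Independent

Yes, independent


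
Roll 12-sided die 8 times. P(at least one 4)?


P(no 4)^8 = (11/12)^8 = 214358881/429981696
P(≥1) = 1 - 214358881/429981696 = 215622815/429981696

P = 215622815/429981696 ≈ 50.15%


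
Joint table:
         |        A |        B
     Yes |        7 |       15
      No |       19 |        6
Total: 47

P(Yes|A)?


P(Yes|A) = 7/(7+19) = 7/26

P = 7/26 ≈ 26.92%


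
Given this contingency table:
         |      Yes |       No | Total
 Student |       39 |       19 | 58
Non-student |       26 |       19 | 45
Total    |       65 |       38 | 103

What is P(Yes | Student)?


P(Yes | Student) = 39/(39+19) = 39/58

P(Yes|Student) = 39/58 ≈ 67.24%


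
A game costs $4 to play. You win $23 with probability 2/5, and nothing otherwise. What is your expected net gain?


E[gain] = (23-4)×2/5 + (-4)×3/5
= 38/5 - 12/5 = 26/5

Expected net gain = $26/5 ≈ $5.20


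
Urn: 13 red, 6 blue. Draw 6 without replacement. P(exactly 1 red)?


Hypergeometric: C(13,1)×C(6,5)/C(19,6)
= 13×6/27132 = 13/4522

P(X=1) = 13/4522 ≈ 0.29%


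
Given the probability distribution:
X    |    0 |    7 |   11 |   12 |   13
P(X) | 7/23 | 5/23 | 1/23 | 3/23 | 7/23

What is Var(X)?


E[X] = 173/23
E[X²] = 1981/23
Var(X) = E[X²] - (E[X])² = 1981/23 - 29929/529 = 15634/529

Var(X) = 15634/529 ≈ 29.5539


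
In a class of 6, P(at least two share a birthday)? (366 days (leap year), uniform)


P(all different) = Π(366-i)/366 for i=0..5
= 0.959646
P(match) = 1 - 0.959646 = 0.040354

P ≈ 0.0404 ≈ 4.04%


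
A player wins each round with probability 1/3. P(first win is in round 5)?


Geometric: P(X=5) = (1-p)^(k-1)×p = (2/3)^4×1/3 = 16/243

P(X=5) = 16/243 ≈ 6.58%


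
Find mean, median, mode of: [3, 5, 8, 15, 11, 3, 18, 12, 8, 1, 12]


Sorted: [1, 3, 3, 5, 8, 8, 11, 12, 12, 15, 18]
Mean = 96/11
Median = 8
Freq: {3: 2, 5: 1, 8: 2, 15: 1, 11: 1, 18: 1, 12: 2, 1: 1}
Mode: [3, 8, 12]

Mean=96/11, Median=8, Mode=[3, 8, 12]


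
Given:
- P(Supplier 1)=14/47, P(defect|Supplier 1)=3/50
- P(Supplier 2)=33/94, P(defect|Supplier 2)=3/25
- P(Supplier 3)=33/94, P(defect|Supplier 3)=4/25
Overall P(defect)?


P(B) = Σ P(B|Aᵢ)×P(Aᵢ)
  3/50×14/47 = 21/1175
  3/25×33/94 = 99/2350
  4/25×33/94 = 66/1175
Sum = 273/2350

P(defect) = 273/2350 ≈ 11.62%


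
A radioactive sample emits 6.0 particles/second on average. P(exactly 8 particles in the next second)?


Poisson(λ=6.0): P(X=8) = e^(-λ)×λ^k/k!
= e^(-6.0) × 6.0^8 / 8!
≈ 0.002478752177 × 1679616 / 40320 ≈ 0.103258

P(X=8) ≈ 0.103258 ≈ 10.33%


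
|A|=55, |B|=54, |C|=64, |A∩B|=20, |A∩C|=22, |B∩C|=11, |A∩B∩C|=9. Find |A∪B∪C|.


|A∪B∪C| = 55+54+64-20-22-11+9 = 129

|A∪B∪C| = 129


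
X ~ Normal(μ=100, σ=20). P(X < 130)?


z = (130-100)/20 = 1.5
P(Z < 1.5) = 0.9332

P(X < 130) ≈ 0.9332


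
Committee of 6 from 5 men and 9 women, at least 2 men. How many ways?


Count by #men:
  2M,4W: C(5,2)×C(9,4)=1260
  3M,3W: C(5,3)×C(9,3)=840
  4M,2W: C(5,4)×C(9,2)=180
  5M,1W: C(5,5)×C(9,1)=9
Total = 2289

2289


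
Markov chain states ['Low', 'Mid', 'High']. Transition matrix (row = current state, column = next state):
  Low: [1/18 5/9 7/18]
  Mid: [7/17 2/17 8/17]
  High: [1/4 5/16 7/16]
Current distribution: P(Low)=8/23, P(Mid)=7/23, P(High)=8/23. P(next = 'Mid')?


P(next=Mid) = Σᵢ P(now=i)×P(i→Mid)
= 8/23×5/9 + 7/23×2/17 + 8/23×5/16
= 40/207 + 14/391 + 5/46 = 2377/7038

P = 2377/7038 ≈ 0.3377


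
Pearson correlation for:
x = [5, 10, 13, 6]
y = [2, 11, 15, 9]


n=4, Σx=34, Σy=37, Σxy=369, Σx²=330, Σy²=431
r = (4×369 - 34×37)/√((4×330 - 34²)(4×431 - 37²))
= 218/√(164×355) = 218/√58220 ≈ 218/241.2882 ≈ 0.9035

r ≈ 0.9035


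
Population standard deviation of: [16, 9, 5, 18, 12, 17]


Mean = 77/6
  (16-77/6)²=361/36
  (9-77/6)²=529/36
  (5-77/6)²=2209/36
  (18-77/6)²=961/36
  (12-77/6)²=25/36
  (17-77/6)²=625/36
Σ(x-μ)² = 785/6
σ² = (785/6)/6 = 785/36

σ = √(785/36) ≈ 4.6696


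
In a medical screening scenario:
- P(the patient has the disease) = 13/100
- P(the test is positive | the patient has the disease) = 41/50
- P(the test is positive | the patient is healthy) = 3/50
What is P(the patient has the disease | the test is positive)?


Using Bayes' theorem:
P(A|B) = P(B|A)·P(A) / P(B)

P(the test is positive) = 41/50 × 13/100 + 3/50 × 87/100
= 533/5000 + 261/5000 = 397/2500

P(the patient has the disease|the test is positive) = (533/5000) / (397/2500) = 533/794

P(the patient has the disease|the test is positive) = 533/794 ≈ 67.13%


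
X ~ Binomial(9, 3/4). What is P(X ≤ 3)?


P(X ≤ 3) = Σ P(X=i) for i=0..3
P(X=0) = 1/262144
P(X=1) = 27/262144
P(X=2) = 81/65536
P(X=3) = 567/65536
Sum = 655/65536

P(X ≤ 3) = 655/65536 ≈ 1.00%


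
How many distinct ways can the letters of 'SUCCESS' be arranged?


Letters: 7, freq: {'S': 3, 'U': 1, 'C': 2, 'E': 1}
7!/(3!×1!×2!×1!) = 5040/12 = 420

420


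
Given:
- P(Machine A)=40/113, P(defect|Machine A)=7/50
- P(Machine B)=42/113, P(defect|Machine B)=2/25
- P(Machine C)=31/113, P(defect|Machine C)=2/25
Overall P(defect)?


P(B) = Σ P(B|Aᵢ)×P(Aᵢ)
  7/50×40/113 = 28/565
  2/25×42/113 = 84/2825
  2/25×31/113 = 62/2825
Sum = 286/2825

P(defect) = 286/2825 ≈ 10.12%


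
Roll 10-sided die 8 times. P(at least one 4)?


P(no 4)^8 = (9/10)^8 = 43046721/100000000
P(≥1) = 1 - 43046721/100000000 = 56953279/100000000

P = 56953279/100000000 ≈ 56.95%


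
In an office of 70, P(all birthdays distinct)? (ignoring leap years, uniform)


P(all different) = Π(365-i)/365 for i=0..69
= (365/365)×(364/365)×...×(296/365)
= 0.000840

P ≈ 0.0008 ≈ 0.08%


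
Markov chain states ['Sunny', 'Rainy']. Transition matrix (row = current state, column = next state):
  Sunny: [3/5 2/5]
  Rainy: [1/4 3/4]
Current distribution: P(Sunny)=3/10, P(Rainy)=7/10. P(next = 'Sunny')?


P(next=Sunny) = Σᵢ P(now=i)×P(i→Sunny)
= 3/10×3/5 + 7/10×1/4
= 9/50 + 7/40 = 71/200

P = 71/200 ≈ 0.3550


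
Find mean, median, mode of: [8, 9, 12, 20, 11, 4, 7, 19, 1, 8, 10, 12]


Sorted: [1, 4, 7, 8, 8, 9, 10, 11, 12, 12, 19, 20]
Mean = 121/12
Median = 19/2
Freq: {8: 2, 9: 1, 12: 2, 20: 1, 11: 1, 4: 1, 7: 1, 19: 1, 1: 1, 10: 1}
Mode: [8, 12]

Mean=121/12, Median=19/2, Mode=[8, 12]


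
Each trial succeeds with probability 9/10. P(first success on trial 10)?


Geometric: P(X=10) = (1-p)^(k-1)×p = (1/10)^9×9/10 = 9/10000000000

P(X=10) = 9/10000000000 ≈ 0.00%


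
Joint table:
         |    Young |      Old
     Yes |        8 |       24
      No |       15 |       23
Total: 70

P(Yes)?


P(Yes) = (8+24)/70 = 32/70 = 16/35

P(Yes) = 16/35 ≈ 45.71%


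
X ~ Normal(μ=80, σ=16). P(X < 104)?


z = (104-80)/16 = 1.5
P(Z < 1.5) = 0.9332

P(X < 104) ≈ 0.9332


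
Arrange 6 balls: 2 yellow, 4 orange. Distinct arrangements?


6!/(2!×4!) = 15

15


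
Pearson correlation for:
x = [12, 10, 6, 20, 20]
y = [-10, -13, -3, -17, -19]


n=5, Σx=68, Σy=-62, Σxy=-988, Σx²=1080, Σy²=928
r = (5×(-988) - 68×(-62))/√((5×1080 - 68²)(5×928 - (-62)²))
= -724/√(776×796) = -724/√617696 ≈ -724/785.9364 ≈ -0.9212

r ≈ -0.9212


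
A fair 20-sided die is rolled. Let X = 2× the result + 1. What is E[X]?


E[die] = (1+20)/2 = 21/2
E[X] = 2×21/2 + 1 = 22

E[X] = 22


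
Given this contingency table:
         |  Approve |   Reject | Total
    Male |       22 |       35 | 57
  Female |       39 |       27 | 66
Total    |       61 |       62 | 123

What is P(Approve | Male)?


P(Approve | Male) = 22/(22+35) = 22/57

P(Approve|Male) = 22/57 ≈ 38.60%


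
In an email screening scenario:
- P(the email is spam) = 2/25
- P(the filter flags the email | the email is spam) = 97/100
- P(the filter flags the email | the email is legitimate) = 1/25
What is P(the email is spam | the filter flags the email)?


Using Bayes' theorem:
P(A|B) = P(B|A)·P(A) / P(B)

P(the filter flags the email) = 97/100 × 2/25 + 1/25 × 23/25
= 97/1250 + 23/625 = 143/1250

P(the email is spam|the filter flags the email) = (97/1250) / (143/1250) = 97/143

P(the email is spam|the filter flags the email) = 97/143 ≈ 67.83%


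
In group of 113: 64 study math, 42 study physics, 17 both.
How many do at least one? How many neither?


|A∪B| = 64+42-17 = 89
Neither = 113-89 = 24

At least one: 89; Neither: 24


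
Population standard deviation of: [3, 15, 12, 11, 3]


Mean = 44/5
  (3-44/5)²=841/25
  (15-44/5)²=961/25
  (12-44/5)²=256/25
  (11-44/5)²=121/25
  (3-44/5)²=841/25
Σ(x-μ)² = 604/5
σ² = (604/5)/5 = 604/25

σ = √(604/25) ≈ 4.9153


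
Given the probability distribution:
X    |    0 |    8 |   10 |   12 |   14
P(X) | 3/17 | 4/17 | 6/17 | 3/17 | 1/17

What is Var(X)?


E[X] = 142/17
E[X²] = 1484/17
Var(X) = E[X²] - (E[X])² = 1484/17 - 20164/289 = 5064/289

Var(X) = 5064/289 ≈ 17.5225


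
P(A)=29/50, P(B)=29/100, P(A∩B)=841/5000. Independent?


P(A)×P(B) = 841/5000
P(A∩B) = 841/5000
Equal ✓ → Independent

Yes, independent


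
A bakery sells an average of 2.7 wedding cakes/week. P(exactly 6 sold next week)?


Poisson(λ=2.7): P(X=6) = e^(-λ)×λ^k/k!
= e^(-2.7) × 2.7^6 / 6!
≈ 0.06720551274 × 387.420489 / 720 ≈ 0.036162

P(X=6) ≈ 0.036162 ≈ 3.62%


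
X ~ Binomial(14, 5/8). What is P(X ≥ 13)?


P(X ≥ 13) = Σ P(X=i) for i=13..14
P(X=13) = 25634765625/2199023255552
P(X=14) = 6103515625/4398046511104
Sum = 57373046875/4398046511104

P(X ≥ 13) = 57373046875/4398046511104 ≈ 1.30%


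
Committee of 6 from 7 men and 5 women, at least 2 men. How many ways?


Count by #men:
  2M,4W: C(7,2)×C(5,4)=105
  3M,3W: C(7,3)×C(5,3)=350
  4M,2W: C(7,4)×C(5,2)=350
  5M,1W: C(7,5)×C(5,1)=105
  6M,0W: C(7,6)×C(5,0)=7
Total = 917

917


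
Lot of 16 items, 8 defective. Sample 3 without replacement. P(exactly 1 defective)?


Hypergeometric: C(8,1)×C(8,2)/C(16,3)
= 8×28/560 = 2/5

P(X=1) = 2/5 ≈ 40.00%


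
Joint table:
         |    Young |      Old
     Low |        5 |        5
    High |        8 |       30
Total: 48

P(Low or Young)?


P(Low∨Young) = P(Low) + P(Young) - P(Low∧Young)
= (10 + 13 - 5)/48 = 18/48 = 3/8

P = 3/8 ≈ 37.50%


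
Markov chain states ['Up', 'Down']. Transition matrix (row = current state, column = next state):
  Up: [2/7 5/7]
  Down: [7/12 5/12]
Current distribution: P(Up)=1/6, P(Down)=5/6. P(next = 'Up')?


P(next=Up) = Σᵢ P(now=i)×P(i→Up)
= 1/6×2/7 + 5/6×7/12
= 1/21 + 35/72 = 269/504

P = 269/504 ≈ 0.5337


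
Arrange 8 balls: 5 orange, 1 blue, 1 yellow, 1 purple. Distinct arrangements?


8!/(5!×1!×1!×1!) = 336

336


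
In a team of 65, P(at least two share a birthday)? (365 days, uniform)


P(all different) = Π(365-i)/365 for i=0..64
= 0.002317
P(match) = 1 - 0.002317 = 0.997683

P ≈ 0.9977 ≈ 99.77%


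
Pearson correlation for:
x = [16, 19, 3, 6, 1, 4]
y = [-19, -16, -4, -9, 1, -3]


n=6, Σx=49, Σy=-50, Σxy=-685, Σx²=679, Σy²=724
r = (6×(-685) - 49×(-50))/√((6×679 - 49²)(6×724 - (-50)²))
= -1660/√(1673×1844) = -1660/√3085012 ≈ -1660/1756.4202 ≈ -0.9451

r ≈ -0.9451


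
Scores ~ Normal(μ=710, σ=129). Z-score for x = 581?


z = (x - μ)/σ = (581 - 710)/129 = -1.0

z = -1.0


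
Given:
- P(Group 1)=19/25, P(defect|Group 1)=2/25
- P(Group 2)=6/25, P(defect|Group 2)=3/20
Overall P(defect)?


P(B) = Σ P(B|Aᵢ)×P(Aᵢ)
  2/25×19/25 = 38/625
  3/20×6/25 = 9/250
Sum = 121/1250

P(defect) = 121/1250 ≈ 9.68%


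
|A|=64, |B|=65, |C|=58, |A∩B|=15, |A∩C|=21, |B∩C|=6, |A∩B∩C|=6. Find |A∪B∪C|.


|A∪B∪C| = 64+65+58-15-21-6+6 = 151

|A∪B∪C| = 151


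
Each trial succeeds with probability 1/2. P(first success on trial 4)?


Geometric: P(X=4) = (1-p)^(k-1)×p = (1/2)^3×1/2 = 1/16

P(X=4) = 1/16 ≈ 6.25%


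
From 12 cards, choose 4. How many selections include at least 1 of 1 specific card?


Complement: C(12,4) - C(11,4) = 495 - 330 = 165

165


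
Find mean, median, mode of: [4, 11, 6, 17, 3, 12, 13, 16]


Sorted: [3, 4, 6, 11, 12, 13, 16, 17]
Mean = 82/8 = 41/4
Median = 23/2
Freq: {4: 1, 11: 1, 6: 1, 17: 1, 3: 1, 12: 1, 13: 1, 16: 1}
Mode: No mode

Mean=41/4, Median=23/2, Mode=No mode


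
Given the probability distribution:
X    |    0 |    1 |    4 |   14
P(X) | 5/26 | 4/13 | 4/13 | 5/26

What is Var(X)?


E[X] = 55/13
E[X²] = 558/13
Var(X) = E[X²] - (E[X])² = 558/13 - 3025/169 = 4229/169

Var(X) = 4229/169 ≈ 25.0237


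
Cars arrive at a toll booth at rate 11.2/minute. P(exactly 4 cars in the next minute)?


Poisson(λ=11.2): P(X=4) = e^(-λ)×λ^k/k!
= e^(-11.2) × 11.2^4 / 4!
≈ 1.367419607e-05 × 15735.1936 / 24 ≈ 0.008965

P(X=4) ≈ 0.008965 ≈ 0.90%


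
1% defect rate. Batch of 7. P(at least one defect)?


P(all good) = (99/100)^7 = 93206534790699/100000000000000
P(≥1 defect) = 6793465209301/100000000000000

P = 6793465209301/100000000000000 ≈ 6.79%


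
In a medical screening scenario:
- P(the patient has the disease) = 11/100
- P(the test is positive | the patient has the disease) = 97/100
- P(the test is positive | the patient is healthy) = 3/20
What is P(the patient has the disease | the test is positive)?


Using Bayes' theorem:
P(A|B) = P(B|A)·P(A) / P(B)

P(the test is positive) = 97/100 × 11/100 + 3/20 × 89/100
= 1067/10000 + 267/2000 = 1201/5000

P(the patient has the disease|the test is positive) = (1067/10000) / (1201/5000) = 1067/2402

P(the patient has the disease|the test is positive) = 1067/2402 ≈ 44.42%
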